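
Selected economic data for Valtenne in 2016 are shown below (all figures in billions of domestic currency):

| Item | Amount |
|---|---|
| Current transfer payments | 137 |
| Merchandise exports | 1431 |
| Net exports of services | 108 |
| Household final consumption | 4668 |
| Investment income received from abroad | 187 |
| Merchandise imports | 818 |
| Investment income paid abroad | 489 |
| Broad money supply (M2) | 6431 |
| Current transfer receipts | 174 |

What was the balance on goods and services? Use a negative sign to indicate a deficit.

721

Goods balance = 1431 - 818 = 613
Services balance = 108
Trade balance (goods + services) = 613 + 108 = 721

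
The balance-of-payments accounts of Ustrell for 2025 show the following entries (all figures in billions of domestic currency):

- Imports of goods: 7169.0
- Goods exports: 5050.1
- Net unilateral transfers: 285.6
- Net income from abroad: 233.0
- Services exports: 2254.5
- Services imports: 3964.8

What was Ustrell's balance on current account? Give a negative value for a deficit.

-3310.6

Goods balance = 5050.1 - 7169.0 = -2118.9
Services balance = 2254.5 - 3964.8 = -1710.3
Trade balance (goods + services) = -2118.9 + (-1710.3) = -3829.2
Net primary income = 233.0
Net secondary income = 285.6
Current account = -3829.2 + 233.0 + 285.6 = -3310.6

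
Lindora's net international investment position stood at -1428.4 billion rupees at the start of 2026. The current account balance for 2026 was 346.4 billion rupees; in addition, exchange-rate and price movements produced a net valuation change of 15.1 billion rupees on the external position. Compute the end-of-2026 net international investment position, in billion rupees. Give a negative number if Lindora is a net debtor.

-1066.9

Change in NIIP = current account + net valuation change = 346.4 + 15.1 = 361.5
End-of-year NIIP = -1428.4 + 361.5 = -1066.9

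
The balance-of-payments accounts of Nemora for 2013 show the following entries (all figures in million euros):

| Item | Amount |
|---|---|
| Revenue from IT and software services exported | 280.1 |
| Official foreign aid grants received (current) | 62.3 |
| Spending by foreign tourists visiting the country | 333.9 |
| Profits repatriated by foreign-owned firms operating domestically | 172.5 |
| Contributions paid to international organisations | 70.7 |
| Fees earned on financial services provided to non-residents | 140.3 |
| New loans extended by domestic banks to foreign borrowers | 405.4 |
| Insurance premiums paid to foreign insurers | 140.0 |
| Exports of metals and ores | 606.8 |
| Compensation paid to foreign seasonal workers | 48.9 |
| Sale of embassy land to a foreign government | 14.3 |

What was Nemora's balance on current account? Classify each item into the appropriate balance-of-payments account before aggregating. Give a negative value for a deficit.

991.3

Goods: 606.8
Services: 333.9 + 280.1 + 140.3 - 140.0 = 614.3
Primary income: -48.9 - 172.5 = -221.4
Secondary income: 62.3 - 70.7 = -8.4
Current account = 606.8 + 614.3 + (-221.4) + (-8.4) = 991.3
(Excluded from the current account — financial account: new loans extended by domestic banks to foreign borrowers 405.4; capital account: sale of embassy land to a foreign government 14.3.)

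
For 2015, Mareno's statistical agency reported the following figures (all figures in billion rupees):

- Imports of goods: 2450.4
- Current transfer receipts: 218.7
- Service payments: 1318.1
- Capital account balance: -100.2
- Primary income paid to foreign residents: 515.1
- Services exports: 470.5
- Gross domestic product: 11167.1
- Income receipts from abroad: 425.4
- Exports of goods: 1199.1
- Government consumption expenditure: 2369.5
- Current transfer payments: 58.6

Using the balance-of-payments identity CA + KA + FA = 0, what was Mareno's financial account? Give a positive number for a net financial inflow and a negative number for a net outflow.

Goods balance = 1199.1 - 2450.4 = -1251.3
Services balance = 470.5 - 1318.1 = -847.6
Trade balance (goods + services) = -1251.3 + (-847.6) = -2098.9
Net primary income = 425.4 - 515.1 = -89.7
Net secondary income = 218.7 - 58.6 = 160.1
Current account = -2098.9 + (-89.7) + 160.1 = -2028.5
Financial account = -(-2028.5 + (-100.2)) = 2128.7

2128.7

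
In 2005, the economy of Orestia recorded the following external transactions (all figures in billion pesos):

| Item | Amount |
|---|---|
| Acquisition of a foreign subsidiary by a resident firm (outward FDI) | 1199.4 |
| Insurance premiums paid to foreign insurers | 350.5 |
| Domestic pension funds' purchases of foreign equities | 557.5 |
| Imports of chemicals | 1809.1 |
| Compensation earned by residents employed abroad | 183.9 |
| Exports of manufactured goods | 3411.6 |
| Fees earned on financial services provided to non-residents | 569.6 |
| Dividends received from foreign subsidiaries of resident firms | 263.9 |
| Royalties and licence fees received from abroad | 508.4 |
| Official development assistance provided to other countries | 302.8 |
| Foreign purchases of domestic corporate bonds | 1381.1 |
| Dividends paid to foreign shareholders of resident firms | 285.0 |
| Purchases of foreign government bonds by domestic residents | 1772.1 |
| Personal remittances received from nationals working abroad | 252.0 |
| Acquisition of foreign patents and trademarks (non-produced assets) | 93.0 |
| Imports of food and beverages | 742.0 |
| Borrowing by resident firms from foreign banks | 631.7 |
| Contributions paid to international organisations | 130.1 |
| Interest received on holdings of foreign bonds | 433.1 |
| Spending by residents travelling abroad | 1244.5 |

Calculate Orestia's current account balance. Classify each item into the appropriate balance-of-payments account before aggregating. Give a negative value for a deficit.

758.5

Goods: -742.0 + 3411.6 - 1809.1 = 860.5
Services: -1244.5 + 508.4 - 350.5 + 569.6 = -517.0
Primary income: 263.9 - 285.0 + 183.9 + 433.1 = 595.9
Secondary income: 252.0 - 130.1 - 302.8 = -180.9
Current account = 860.5 + (-517.0) + 595.9 + (-180.9) = 758.5
(Excluded from the current account — financial account: acquisition of a foreign subsidiary by a resident firm (outward FDI) 1199.4, domestic pension funds' purchases of foreign equities 557.5, foreign purchases of domestic corporate bonds 1381.1, purchases of foreign government bonds by domestic residents 1772.1, borrowing by resident firms from foreign banks 631.7; capital account: acquisition of foreign patents and trademarks (non-produced assets) 93.0.)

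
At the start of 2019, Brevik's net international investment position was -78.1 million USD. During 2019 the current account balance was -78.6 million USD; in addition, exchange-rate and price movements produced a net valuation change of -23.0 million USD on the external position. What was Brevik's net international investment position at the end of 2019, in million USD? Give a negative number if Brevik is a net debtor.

Change in NIIP = current account + net valuation change = -78.6 + (-23.0) = -101.6
End-of-year NIIP = -78.1 + (-101.6) = -179.7

-179.7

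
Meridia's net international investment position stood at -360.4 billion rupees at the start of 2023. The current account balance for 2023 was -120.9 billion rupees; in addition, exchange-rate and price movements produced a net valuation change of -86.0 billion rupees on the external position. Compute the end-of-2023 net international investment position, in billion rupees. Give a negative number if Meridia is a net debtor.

-567.3

Change in NIIP = current account + net valuation change = -120.9 + (-86.0) = -206.9
End-of-year NIIP = -360.4 + (-206.9) = -567.3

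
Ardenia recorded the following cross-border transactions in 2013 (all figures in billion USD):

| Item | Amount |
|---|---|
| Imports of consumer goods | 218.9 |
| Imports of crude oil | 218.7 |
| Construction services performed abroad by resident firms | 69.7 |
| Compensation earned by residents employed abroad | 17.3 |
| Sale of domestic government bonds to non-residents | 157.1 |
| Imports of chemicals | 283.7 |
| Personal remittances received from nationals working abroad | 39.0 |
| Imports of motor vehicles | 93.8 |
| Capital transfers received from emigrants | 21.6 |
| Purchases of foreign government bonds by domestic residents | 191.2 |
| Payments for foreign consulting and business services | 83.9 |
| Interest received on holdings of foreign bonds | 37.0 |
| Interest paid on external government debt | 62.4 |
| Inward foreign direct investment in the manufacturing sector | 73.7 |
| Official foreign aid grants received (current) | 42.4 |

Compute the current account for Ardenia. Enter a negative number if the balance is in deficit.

Goods: -218.9 - 283.7 - 218.7 - 93.8 = -815.1
Services: -83.9 + 69.7 = -14.2
Primary income: -62.4 + 17.3 + 37.0 = -8.1
Secondary income: 42.4 + 39.0 = 81.4
Current account = (-815.1) + (-14.2) + (-8.1) + 81.4 = -756.0
(Excluded from the current account — financial account: sale of domestic government bonds to non-residents 157.1, purchases of foreign government bonds by domestic residents 191.2, inward foreign direct investment in the manufacturing sector 73.7; capital account: capital transfers received from emigrants 21.6.)

-756.0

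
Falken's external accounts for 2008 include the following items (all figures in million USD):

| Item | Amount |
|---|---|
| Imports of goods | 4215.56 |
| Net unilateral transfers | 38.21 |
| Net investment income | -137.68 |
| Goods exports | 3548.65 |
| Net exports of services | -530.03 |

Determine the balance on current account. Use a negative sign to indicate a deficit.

-1296.41

Goods balance = 3548.65 - 4215.56 = -666.91
Services balance = -530.03
Trade balance (goods + services) = -666.91 + (-530.03) = -1196.94
Net primary income = -137.68
Net secondary income = 38.21
Current account = -1196.94 + (-137.68) + 38.21 = -1296.41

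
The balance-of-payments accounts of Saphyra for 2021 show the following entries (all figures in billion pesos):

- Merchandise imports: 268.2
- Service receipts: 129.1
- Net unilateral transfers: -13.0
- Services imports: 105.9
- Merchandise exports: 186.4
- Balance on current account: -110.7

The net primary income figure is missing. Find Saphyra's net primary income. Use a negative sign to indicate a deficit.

Current account = goods balance + services balance + net primary income + net secondary income
Sum of the known components = -71.6
Net primary income = CA - (known components) = -110.7 - (-71.6) = -39.1

-39.1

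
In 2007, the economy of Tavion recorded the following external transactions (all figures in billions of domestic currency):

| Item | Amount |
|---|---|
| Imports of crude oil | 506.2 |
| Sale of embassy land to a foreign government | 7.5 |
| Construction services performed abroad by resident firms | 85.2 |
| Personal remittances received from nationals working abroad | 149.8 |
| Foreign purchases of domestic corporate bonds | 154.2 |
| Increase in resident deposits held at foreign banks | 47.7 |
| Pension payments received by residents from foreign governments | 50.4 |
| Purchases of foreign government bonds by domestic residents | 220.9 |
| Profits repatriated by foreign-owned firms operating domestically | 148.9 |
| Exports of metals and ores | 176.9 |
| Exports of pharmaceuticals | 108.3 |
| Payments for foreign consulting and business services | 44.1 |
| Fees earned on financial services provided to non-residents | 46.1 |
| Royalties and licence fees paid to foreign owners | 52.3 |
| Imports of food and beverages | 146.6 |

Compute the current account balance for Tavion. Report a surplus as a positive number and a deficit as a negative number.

Goods: -146.6 + 108.3 + 176.9 - 506.2 = -367.6
Services: 46.1 - 44.1 + 85.2 - 52.3 = 34.9
Primary income: -148.9
Secondary income: 50.4 + 149.8 = 200.2
Current account = (-367.6) + 34.9 + (-148.9) + 200.2 = -281.4
(Excluded from the current account — capital account: sale of embassy land to a foreign government 7.5; financial account: foreign purchases of domestic corporate bonds 154.2, increase in resident deposits held at foreign banks 47.7, purchases of foreign government bonds by domestic residents 220.9.)

-281.4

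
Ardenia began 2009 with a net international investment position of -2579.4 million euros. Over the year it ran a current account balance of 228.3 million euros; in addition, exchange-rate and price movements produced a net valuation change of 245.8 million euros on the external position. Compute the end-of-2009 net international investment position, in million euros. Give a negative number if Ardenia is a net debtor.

-2105.3

Change in NIIP = current account + net valuation change = 228.3 + 245.8 = 474.1
End-of-year NIIP = -2579.4 + 474.1 = -2105.3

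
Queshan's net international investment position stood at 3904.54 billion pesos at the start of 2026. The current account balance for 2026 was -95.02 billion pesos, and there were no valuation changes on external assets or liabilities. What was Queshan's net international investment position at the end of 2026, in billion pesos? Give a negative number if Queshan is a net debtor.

3809.52

With no valuation effects, change in NIIP = current account = -95.02
End-of-year NIIP = 3904.54 + (-95.02) = 3809.52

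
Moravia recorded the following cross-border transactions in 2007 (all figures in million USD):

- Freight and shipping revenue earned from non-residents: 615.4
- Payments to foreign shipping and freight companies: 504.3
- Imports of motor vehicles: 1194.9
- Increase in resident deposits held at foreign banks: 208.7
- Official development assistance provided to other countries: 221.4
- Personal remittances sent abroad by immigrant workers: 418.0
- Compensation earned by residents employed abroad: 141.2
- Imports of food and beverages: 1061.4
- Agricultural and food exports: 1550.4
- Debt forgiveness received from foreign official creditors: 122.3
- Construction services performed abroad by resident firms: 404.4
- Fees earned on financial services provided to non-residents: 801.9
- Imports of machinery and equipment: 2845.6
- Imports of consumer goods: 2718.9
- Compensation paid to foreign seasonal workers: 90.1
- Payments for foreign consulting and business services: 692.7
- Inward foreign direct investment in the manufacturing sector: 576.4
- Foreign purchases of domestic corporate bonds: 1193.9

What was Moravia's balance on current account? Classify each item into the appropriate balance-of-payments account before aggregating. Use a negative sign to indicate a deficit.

-6234.0

Goods: 1550.4 - 1194.9 - 2718.9 - 1061.4 - 2845.6 = -6270.4
Services: -692.7 - 504.3 + 404.4 + 801.9 + 615.4 = 624.7
Primary income: -90.1 + 141.2 = 51.1
Secondary income: -418.0 - 221.4 = -639.4
Current account = (-6270.4) + 624.7 + 51.1 + (-639.4) = -6234.0
(Excluded from the current account — financial account: increase in resident deposits held at foreign banks 208.7, inward foreign direct investment in the manufacturing sector 576.4, foreign purchases of domestic corporate bonds 1193.9; capital account: debt forgiveness received from foreign official creditors 122.3.)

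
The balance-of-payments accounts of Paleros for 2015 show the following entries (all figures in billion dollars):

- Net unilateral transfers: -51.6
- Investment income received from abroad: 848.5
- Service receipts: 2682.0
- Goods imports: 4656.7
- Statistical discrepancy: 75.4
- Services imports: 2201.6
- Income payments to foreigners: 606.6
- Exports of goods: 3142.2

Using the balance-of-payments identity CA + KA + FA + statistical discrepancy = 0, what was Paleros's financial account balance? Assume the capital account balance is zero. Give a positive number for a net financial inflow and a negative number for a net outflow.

Goods balance = 3142.2 - 4656.7 = -1514.5
Services balance = 2682.0 - 2201.6 = 480.4
Trade balance (goods + services) = -1514.5 + 480.4 = -1034.1
Net primary income = 848.5 - 606.6 = 241.9
Net secondary income = -51.6
Current account = -1034.1 + 241.9 + (-51.6) = -843.8
Financial account = -(-843.8 + 75.4) = 768.4

768.4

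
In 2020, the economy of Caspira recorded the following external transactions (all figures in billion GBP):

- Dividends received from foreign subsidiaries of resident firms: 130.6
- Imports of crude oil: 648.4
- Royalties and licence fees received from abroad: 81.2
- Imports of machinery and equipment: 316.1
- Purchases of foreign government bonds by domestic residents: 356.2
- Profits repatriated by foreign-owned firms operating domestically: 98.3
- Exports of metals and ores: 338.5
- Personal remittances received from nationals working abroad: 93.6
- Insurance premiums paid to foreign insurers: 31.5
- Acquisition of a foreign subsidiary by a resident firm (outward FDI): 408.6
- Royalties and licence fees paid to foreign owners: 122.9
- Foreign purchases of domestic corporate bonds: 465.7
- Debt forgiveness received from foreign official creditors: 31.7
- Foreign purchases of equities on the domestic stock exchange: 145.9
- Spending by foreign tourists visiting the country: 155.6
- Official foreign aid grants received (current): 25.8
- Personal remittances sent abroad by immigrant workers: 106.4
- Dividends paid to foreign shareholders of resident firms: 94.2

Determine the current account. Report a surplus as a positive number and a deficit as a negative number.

Goods: 338.5 - 316.1 - 648.4 = -626.0
Services: -122.9 + 155.6 + 81.2 - 31.5 = 82.4
Primary income: 130.6 - 98.3 - 94.2 = -61.9
Secondary income: 93.6 - 106.4 + 25.8 = 13.0
Current account = (-626.0) + 82.4 + (-61.9) + 13.0 = -592.5
(Excluded from the current account — financial account: purchases of foreign government bonds by domestic residents 356.2, acquisition of a foreign subsidiary by a resident firm (outward FDI) 408.6, foreign purchases of domestic corporate bonds 465.7, foreign purchases of equities on the domestic stock exchange 145.9; capital account: debt forgiveness received from foreign official creditors 31.7.)

-592.5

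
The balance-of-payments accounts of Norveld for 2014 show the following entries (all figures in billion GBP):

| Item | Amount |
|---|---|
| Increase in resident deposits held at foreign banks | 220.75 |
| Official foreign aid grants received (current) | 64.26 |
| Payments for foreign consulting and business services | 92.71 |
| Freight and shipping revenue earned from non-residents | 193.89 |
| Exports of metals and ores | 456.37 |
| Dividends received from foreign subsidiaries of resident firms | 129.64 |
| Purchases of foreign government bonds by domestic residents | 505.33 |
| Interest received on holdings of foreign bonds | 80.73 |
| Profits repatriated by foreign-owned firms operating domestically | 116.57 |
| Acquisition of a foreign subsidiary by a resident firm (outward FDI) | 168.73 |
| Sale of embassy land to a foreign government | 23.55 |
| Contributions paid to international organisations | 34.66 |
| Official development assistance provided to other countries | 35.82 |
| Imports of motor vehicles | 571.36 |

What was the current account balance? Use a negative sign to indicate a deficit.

Goods: -571.36 + 456.37 = -114.99
Services: 193.89 - 92.71 = 101.18
Primary income: 129.64 + 80.73 - 116.57 = 93.80
Secondary income: -35.82 + 64.26 - 34.66 = -6.22
Current account = (-114.99) + 101.18 + 93.80 + (-6.22) = 73.77
(Excluded from the current account — financial account: increase in resident deposits held at foreign banks 220.75, purchases of foreign government bonds by domestic residents 505.33, acquisition of a foreign subsidiary by a resident firm (outward FDI) 168.73; capital account: sale of embassy land to a foreign government 23.55.)

73.77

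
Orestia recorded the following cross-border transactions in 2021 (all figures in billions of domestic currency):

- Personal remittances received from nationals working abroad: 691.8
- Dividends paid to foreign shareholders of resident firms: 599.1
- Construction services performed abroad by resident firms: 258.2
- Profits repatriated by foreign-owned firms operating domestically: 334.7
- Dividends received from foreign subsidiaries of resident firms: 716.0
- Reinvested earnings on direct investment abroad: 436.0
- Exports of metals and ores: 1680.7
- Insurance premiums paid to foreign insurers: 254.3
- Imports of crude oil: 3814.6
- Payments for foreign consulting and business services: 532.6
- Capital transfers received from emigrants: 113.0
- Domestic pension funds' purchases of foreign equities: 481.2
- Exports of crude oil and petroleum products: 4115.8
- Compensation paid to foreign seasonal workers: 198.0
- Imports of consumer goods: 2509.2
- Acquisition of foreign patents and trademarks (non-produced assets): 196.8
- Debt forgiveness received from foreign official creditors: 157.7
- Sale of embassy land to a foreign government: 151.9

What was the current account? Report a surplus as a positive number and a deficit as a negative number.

-344.0

Goods: -2509.2 + 4115.8 + 1680.7 - 3814.6 = -527.3
Services: -254.3 + 258.2 - 532.6 = -528.7
Primary income: -599.1 + 436.0 - 198.0 - 334.7 + 716.0 = 20.2
Secondary income: 691.8
Current account = (-527.3) + (-528.7) + 20.2 + 691.8 = -344.0
(Excluded from the current account — capital account: capital transfers received from emigrants 113.0, acquisition of foreign patents and trademarks (non-produced assets) 196.8, debt forgiveness received from foreign official creditors 157.7, sale of embassy land to a foreign government 151.9; financial account: domestic pension funds' purchases of foreign equities 481.2.)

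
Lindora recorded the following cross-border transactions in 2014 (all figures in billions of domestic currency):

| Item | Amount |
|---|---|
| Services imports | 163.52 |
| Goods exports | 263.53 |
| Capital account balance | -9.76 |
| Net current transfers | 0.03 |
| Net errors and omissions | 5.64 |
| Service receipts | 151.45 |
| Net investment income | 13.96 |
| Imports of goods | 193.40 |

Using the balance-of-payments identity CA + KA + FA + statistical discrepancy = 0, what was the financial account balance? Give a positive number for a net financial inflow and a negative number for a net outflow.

-67.93

Goods balance = 263.53 - 193.40 = 70.13
Services balance = 151.45 - 163.52 = -12.07
Trade balance (goods + services) = 70.13 + (-12.07) = 58.06
Net primary income = 13.96
Net secondary income = 0.03
Current account = 58.06 + 13.96 + 0.03 = 72.05
Financial account = -(72.05 + (-9.76) + 5.64) = -67.93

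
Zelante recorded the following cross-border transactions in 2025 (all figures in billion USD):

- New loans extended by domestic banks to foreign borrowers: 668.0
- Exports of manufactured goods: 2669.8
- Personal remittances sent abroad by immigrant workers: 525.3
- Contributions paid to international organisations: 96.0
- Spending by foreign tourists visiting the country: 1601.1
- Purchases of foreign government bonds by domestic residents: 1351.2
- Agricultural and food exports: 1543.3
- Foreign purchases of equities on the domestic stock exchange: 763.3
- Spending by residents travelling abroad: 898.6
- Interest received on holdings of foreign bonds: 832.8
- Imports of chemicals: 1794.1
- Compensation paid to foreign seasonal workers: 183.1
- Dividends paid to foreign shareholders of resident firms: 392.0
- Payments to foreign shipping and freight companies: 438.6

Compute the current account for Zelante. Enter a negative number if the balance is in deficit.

2319.3

Goods: 1543.3 + 2669.8 - 1794.1 = 2419.0
Services: 1601.1 - 438.6 - 898.6 = 263.9
Primary income: -392.0 + 832.8 - 183.1 = 257.7
Secondary income: -96.0 - 525.3 = -621.3
Current account = 2419.0 + 263.9 + 257.7 + (-621.3) = 2319.3
(Excluded from the current account — financial account: new loans extended by domestic banks to foreign borrowers 668.0, purchases of foreign government bonds by domestic residents 1351.2, foreign purchases of equities on the domestic stock exchange 763.3.)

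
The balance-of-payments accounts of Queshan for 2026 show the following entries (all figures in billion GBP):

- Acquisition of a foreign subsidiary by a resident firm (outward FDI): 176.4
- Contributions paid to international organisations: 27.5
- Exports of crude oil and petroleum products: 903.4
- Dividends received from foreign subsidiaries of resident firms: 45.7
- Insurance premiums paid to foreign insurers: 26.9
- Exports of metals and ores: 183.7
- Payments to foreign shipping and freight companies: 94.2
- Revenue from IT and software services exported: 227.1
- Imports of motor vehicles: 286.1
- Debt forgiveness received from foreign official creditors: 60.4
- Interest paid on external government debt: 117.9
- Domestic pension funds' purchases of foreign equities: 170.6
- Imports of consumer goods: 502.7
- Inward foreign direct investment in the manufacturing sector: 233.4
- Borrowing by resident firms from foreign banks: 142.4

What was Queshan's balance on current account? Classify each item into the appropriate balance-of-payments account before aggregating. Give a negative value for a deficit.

Goods: 903.4 - 286.1 + 183.7 - 502.7 = 298.3
Services: -26.9 - 94.2 + 227.1 = 106.0
Primary income: 45.7 - 117.9 = -72.2
Secondary income: -27.5
Current account = 298.3 + 106.0 + (-72.2) + (-27.5) = 304.6
(Excluded from the current account — financial account: acquisition of a foreign subsidiary by a resident firm (outward FDI) 176.4, domestic pension funds' purchases of foreign equities 170.6, inward foreign direct investment in the manufacturing sector 233.4, borrowing by resident firms from foreign banks 142.4; capital account: debt forgiveness received from foreign official creditors 60.4.)

304.6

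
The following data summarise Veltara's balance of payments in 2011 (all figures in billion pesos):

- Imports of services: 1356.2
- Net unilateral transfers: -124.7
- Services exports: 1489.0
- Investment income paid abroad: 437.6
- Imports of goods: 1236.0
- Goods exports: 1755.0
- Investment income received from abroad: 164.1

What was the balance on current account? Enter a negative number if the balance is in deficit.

253.6

Goods balance = 1755.0 - 1236.0 = 519.0
Services balance = 1489.0 - 1356.2 = 132.8
Trade balance (goods + services) = 519.0 + 132.8 = 651.8
Net primary income = 164.1 - 437.6 = -273.5
Net secondary income = -124.7
Current account = 651.8 + (-273.5) + (-124.7) = 253.6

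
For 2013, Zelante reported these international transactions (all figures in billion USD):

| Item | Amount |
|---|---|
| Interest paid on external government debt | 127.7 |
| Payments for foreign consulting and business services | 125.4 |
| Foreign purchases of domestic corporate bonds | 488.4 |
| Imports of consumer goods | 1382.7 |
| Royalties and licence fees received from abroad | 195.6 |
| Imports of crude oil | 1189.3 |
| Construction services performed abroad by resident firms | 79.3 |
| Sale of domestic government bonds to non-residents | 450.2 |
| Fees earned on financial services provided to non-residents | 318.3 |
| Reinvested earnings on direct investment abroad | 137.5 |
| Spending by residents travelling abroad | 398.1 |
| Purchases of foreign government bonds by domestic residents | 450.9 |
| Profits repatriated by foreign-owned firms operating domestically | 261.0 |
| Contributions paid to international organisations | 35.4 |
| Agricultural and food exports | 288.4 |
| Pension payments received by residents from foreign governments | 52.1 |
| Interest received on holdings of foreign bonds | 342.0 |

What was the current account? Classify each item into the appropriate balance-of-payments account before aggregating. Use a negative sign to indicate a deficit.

-2106.4

Goods: -1382.7 + 288.4 - 1189.3 = -2283.6
Services: 195.6 + 318.3 + 79.3 - 398.1 - 125.4 = 69.7
Primary income: -261.0 + 342.0 - 127.7 + 137.5 = 90.8
Secondary income: 52.1 - 35.4 = 16.7
Current account = (-2283.6) + 69.7 + 90.8 + 16.7 = -2106.4
(Excluded from the current account — financial account: foreign purchases of domestic corporate bonds 488.4, sale of domestic government bonds to non-residents 450.2, purchases of foreign government bonds by domestic residents 450.9.)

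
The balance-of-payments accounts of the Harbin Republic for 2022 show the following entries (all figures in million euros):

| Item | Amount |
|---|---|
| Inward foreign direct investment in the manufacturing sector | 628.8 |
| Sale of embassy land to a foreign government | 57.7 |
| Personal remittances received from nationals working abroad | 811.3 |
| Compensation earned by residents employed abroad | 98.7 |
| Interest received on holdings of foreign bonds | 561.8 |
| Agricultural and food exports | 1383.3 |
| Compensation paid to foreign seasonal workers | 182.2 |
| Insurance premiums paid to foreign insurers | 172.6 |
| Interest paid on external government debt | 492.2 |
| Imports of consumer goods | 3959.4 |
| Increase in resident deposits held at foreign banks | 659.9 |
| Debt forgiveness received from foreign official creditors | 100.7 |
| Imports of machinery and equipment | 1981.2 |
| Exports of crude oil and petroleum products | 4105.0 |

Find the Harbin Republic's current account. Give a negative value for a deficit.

Goods: -1981.2 + 4105.0 - 3959.4 + 1383.3 = -452.3
Services: -172.6
Primary income: 98.7 - 492.2 - 182.2 + 561.8 = -13.9
Secondary income: 811.3
Current account = (-452.3) + (-172.6) + (-13.9) + 811.3 = 172.5
(Excluded from the current account — financial account: inward foreign direct investment in the manufacturing sector 628.8, increase in resident deposits held at foreign banks 659.9; capital account: sale of embassy land to a foreign government 57.7, debt forgiveness received from foreign official creditors 100.7.)

172.5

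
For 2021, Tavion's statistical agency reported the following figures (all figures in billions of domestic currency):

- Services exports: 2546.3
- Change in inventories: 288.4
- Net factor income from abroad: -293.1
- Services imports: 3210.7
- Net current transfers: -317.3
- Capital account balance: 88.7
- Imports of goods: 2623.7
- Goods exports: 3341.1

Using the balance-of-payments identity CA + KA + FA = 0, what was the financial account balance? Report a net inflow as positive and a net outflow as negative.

Goods balance = 3341.1 - 2623.7 = 717.4
Services balance = 2546.3 - 3210.7 = -664.4
Trade balance (goods + services) = 717.4 + (-664.4) = 53.0
Net primary income = -293.1
Net secondary income = -317.3
Current account = 53.0 + (-293.1) + (-317.3) = -557.4
Financial account = -(-557.4 + 88.7) = 468.7

468.7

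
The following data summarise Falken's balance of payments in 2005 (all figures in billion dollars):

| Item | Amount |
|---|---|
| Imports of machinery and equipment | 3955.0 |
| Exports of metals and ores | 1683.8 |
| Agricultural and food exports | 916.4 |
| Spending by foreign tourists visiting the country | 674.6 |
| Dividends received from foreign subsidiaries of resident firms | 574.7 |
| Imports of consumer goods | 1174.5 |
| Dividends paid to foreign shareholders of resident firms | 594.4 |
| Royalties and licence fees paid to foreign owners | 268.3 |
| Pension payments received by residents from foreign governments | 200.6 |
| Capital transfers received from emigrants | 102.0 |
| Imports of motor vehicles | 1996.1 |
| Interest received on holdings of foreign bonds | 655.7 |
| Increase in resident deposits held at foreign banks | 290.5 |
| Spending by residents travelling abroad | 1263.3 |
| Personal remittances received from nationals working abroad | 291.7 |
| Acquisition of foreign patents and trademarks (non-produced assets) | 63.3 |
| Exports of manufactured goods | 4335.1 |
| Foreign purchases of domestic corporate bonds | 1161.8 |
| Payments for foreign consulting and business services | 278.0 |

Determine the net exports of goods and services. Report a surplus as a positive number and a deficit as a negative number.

-1325.3

Goods: -1996.1 - 3955.0 + 916.4 + 4335.1 + 1683.8 - 1174.5 = -190.3
Services: -1263.3 - 268.3 + 674.6 - 278.0 = -1135.0
Trade balance = -190.3 + (-1135.0) = -1325.3
(Excluded from the trade balance — primary income: dividends received from foreign subsidiaries of resident firms 574.7, dividends paid to foreign shareholders of resident firms 594.4, interest received on holdings of foreign bonds 655.7; secondary income: pension payments received by residents from foreign governments 200.6, personal remittances received from nationals working abroad 291.7; capital account: capital transfers received from emigrants 102.0, acquisition of foreign patents and trademarks (non-produced assets) 63.3; financial account: increase in resident deposits held at foreign banks 290.5, foreign purchases of domestic corporate bonds 1161.8.)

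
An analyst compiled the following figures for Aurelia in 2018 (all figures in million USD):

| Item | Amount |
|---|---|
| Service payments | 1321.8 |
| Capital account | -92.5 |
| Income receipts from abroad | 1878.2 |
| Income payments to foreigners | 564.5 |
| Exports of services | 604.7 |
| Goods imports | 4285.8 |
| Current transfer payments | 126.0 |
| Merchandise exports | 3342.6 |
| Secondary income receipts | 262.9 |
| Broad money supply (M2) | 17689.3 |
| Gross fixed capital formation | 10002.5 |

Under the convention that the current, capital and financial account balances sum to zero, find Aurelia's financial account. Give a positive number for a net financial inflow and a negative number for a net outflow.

Goods balance = 3342.6 - 4285.8 = -943.2
Services balance = 604.7 - 1321.8 = -717.1
Trade balance (goods + services) = -943.2 + (-717.1) = -1660.3
Net primary income = 1878.2 - 564.5 = 1313.7
Net secondary income = 262.9 - 126.0 = 136.9
Current account = -1660.3 + 1313.7 + 136.9 = -209.7
Financial account = -(-209.7 + (-92.5)) = 302.2

302.2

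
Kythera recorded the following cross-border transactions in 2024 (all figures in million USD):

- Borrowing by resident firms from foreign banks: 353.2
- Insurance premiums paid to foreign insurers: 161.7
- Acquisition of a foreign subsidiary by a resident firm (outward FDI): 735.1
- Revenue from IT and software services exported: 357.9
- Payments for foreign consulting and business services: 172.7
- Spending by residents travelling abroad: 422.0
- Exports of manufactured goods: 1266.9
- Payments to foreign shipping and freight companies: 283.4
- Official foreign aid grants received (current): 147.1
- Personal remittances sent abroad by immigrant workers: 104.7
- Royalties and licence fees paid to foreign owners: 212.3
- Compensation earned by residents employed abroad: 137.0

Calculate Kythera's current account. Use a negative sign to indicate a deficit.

Goods: 1266.9
Services: -212.3 - 422.0 - 172.7 - 161.7 - 283.4 + 357.9 = -894.2
Primary income: 137.0
Secondary income: -104.7 + 147.1 = 42.4
Current account = 1266.9 + (-894.2) + 137.0 + 42.4 = 552.1
(Excluded from the current account — financial account: borrowing by resident firms from foreign banks 353.2, acquisition of a foreign subsidiary by a resident firm (outward FDI) 735.1.)

552.1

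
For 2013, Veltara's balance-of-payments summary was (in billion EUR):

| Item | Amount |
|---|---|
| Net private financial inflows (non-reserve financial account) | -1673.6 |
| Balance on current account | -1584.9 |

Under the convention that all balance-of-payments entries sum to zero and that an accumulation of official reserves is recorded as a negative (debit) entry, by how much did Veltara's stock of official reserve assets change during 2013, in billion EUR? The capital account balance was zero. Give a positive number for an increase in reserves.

Official reserve transactions balance = -((-1584.9) + (-1673.6)) = 3258.5
An accumulation of reserves is recorded as a debit (negative entry), so the change in the stock of reserves is the negative of that balance.
Change in official reserves = -(3258.5) = -3258.5

-3258.5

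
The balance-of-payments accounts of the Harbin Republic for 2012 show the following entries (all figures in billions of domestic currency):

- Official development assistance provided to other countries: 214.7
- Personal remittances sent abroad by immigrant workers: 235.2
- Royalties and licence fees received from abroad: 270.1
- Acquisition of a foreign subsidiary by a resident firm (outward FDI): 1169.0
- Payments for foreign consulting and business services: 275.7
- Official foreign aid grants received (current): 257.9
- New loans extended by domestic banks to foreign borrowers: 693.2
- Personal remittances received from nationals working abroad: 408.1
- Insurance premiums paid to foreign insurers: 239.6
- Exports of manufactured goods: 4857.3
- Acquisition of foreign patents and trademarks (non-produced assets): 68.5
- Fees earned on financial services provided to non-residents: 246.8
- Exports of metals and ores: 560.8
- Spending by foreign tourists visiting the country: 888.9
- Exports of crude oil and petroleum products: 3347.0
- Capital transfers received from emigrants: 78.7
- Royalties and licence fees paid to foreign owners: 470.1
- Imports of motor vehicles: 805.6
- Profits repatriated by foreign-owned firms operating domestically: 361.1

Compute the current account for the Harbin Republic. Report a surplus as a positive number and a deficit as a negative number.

Goods: 4857.3 - 805.6 + 560.8 + 3347.0 = 7959.5
Services: -275.7 + 246.8 + 888.9 + 270.1 - 470.1 - 239.6 = 420.4
Primary income: -361.1
Secondary income: -235.2 + 408.1 - 214.7 + 257.9 = 216.1
Current account = 7959.5 + 420.4 + (-361.1) + 216.1 = 8234.9
(Excluded from the current account — financial account: acquisition of a foreign subsidiary by a resident firm (outward FDI) 1169.0, new loans extended by domestic banks to foreign borrowers 693.2; capital account: acquisition of foreign patents and trademarks (non-produced assets) 68.5, capital transfers received from emigrants 78.7.)

8234.9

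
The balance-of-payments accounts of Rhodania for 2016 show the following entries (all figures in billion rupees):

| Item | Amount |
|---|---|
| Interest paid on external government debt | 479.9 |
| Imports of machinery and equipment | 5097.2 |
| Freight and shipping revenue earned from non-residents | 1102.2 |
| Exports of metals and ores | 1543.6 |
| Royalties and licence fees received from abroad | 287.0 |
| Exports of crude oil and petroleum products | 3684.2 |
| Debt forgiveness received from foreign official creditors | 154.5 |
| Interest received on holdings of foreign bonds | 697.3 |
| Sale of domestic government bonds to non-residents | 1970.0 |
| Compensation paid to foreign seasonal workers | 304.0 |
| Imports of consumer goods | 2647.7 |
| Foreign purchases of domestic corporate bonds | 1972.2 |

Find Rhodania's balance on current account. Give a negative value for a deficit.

Goods: 1543.6 + 3684.2 - 2647.7 - 5097.2 = -2517.1
Services: 287.0 + 1102.2 = 1389.2
Primary income: -304.0 + 697.3 - 479.9 = -86.6
Current account = (-2517.1) + 1389.2 + (-86.6) = -1214.5
(Excluded from the current account — capital account: debt forgiveness received from foreign official creditors 154.5; financial account: sale of domestic government bonds to non-residents 1970.0, foreign purchases of domestic corporate bonds 1972.2.)

-1214.5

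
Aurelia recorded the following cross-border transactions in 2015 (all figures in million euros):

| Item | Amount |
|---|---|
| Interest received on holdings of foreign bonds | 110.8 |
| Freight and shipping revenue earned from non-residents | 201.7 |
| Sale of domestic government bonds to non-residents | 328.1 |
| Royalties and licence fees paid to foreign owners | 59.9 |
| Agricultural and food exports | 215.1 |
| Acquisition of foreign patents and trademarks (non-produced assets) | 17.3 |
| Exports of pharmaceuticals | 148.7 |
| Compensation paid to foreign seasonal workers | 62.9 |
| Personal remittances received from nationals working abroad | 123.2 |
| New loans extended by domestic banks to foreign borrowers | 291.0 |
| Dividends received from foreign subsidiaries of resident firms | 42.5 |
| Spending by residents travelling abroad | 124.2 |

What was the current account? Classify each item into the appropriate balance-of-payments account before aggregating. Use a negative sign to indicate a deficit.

Goods: 215.1 + 148.7 = 363.8
Services: 201.7 - 124.2 - 59.9 = 17.6
Primary income: -62.9 + 42.5 + 110.8 = 90.4
Secondary income: 123.2
Current account = 363.8 + 17.6 + 90.4 + 123.2 = 595.0
(Excluded from the current account — financial account: sale of domestic government bonds to non-residents 328.1, new loans extended by domestic banks to foreign borrowers 291.0; capital account: acquisition of foreign patents and trademarks (non-produced assets) 17.3.)

595.0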